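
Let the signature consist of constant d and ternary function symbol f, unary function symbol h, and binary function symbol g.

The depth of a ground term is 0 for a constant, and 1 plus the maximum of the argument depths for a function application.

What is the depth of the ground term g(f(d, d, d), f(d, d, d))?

depth(f(d, d, d)) = 1 + max(0, 0, 0) = 1
depth(g(f(d, d, d), f(d, d, d))) = 1 + max(1, 1) = 2

2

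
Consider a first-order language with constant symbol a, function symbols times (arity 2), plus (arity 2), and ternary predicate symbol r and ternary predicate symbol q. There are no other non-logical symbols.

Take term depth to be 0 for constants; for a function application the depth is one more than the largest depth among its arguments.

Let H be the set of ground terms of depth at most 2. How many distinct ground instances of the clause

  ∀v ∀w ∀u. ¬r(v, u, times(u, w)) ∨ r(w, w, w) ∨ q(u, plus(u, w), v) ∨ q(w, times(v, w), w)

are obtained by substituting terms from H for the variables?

Ground terms of depth ≤ 2:
  Write N_k for the number of ground terms of depth ≤ k. A term of depth ≤ k is either a constant or a function symbol applied to arguments of depth ≤ k−1, so N_k = 1 + N_{k-1}^2 + N_{k-1}^2.
  N_0 = 1
  N_1 = 1 + 1^2 + 1^2 = 3
  N_2 = 1 + 3^2 + 3^2 = 19
So there are 19 ground terms available for substitution.
The body mentions every one of the 3 quantified variables; since ground terms form a free algebra, no two substitutions collapse to the same formula.
Number of ground instances = 19^3 = 6859.

6859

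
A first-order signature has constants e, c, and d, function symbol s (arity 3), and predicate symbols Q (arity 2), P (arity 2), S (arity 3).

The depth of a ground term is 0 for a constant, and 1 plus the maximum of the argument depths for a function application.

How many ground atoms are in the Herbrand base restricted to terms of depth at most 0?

First count ground terms of depth ≤ 0.
Write N_k for the number of ground terms of depth ≤ k. A term of depth ≤ k is either a constant or a function symbol applied to arguments of depth ≤ k−1, so N_k = 3 + N_{k-1}^3.
N_0 = 3
So |H| = 3.
A ground atom is a predicate applied to a tuple of terms from H, so the count is the sum over predicates of |H|^arity:
  Q: 3^2 = 9;  P: 3^2 = 9;  S: 3^3 = 27
Total ground atoms: 9 + 9 + 27 = 45.

45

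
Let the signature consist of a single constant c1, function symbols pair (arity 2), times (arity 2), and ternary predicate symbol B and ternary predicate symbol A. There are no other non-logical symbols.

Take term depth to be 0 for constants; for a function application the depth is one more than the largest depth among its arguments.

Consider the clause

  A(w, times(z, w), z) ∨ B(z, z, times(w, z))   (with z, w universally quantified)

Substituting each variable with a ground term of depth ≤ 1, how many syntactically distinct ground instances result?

9

Ground terms of depth ≤ 1:
  Write N_k for the number of ground terms of depth ≤ k. A term of depth ≤ k is either a constant or a function symbol applied to arguments of depth ≤ k−1, so N_k = 1 + N_{k-1}^2 + N_{k-1}^2.
  N_0 = 1
  N_1 = 1 + 1^2 + 1^2 = 3
So there are 3 ground terms available for substitution.
The clause has 2 distinct variables (z, w), each appearing in the body. In the free term algebra distinct substitutions yield syntactically distinct ground instances.
Number of ground instances = 3^2 = 9.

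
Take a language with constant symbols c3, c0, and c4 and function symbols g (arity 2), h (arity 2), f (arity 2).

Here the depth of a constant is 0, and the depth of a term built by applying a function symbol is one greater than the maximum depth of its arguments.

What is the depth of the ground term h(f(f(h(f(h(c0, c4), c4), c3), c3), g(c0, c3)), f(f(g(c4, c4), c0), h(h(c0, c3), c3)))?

6

depth(h(c0, c4)) = 1 + max(0, 0) = 1
depth(f(h(c0, c4), c4)) = 1 + max(1, 0) = 2
depth(h(f(h(c0, c4), c4), c3)) = 1 + max(2, 0) = 3
depth(f(h(f(h(c0, c4), c4), c3), c3)) = 1 + max(3, 0) = 4
depth(g(c0, c3)) = 1 + max(0, 0) = 1
depth(f(f(h(f(h(c0, c4), c4), c3), c3), g(c0, c3))) = 1 + max(4, 1) = 5
depth(g(c4, c4)) = 1 + max(0, 0) = 1
depth(f(g(c4, c4), c0)) = 1 + max(1, 0) = 2
depth(h(c0, c3)) = 1 + max(0, 0) = 1
depth(h(h(c0, c3), c3)) = 1 + max(1, 0) = 2
depth(f(f(g(c4, c4), c0), h(h(c0, c3), c3))) = 1 + max(2, 2) = 3
depth(h(f(f(h(f(h(c0, c4), c4), c3), c3), g(c0, c3)), f(f(g(c4, c4), c0), h(h(c0, c3), c3)))) = 1 + max(5, 3) = 6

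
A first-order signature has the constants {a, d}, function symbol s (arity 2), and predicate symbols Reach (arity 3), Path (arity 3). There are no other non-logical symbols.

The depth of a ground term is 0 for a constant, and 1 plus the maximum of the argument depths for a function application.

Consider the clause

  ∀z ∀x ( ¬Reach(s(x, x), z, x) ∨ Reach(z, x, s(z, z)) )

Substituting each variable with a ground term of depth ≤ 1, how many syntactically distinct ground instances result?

36

Ground terms of depth ≤ 1:
  Let N_k count ground terms of depth at most k. Each non-constant term of depth ≤ k is some function symbol applied to depth-≤(k−1) arguments, giving N_k = 2 + N_{k-1}^2.
  N_0 = 2
  N_1 = 2 + 2^2 = 6
  Explicitly: a, d, s(a, a), s(a, d), s(d, a), s(d, d).
So there are 6 ground terms available for substitution.
The body mentions every one of the 2 quantified variables; since ground terms form a free algebra, no two substitutions collapse to the same formula.
Number of ground instances = 6^2 = 36.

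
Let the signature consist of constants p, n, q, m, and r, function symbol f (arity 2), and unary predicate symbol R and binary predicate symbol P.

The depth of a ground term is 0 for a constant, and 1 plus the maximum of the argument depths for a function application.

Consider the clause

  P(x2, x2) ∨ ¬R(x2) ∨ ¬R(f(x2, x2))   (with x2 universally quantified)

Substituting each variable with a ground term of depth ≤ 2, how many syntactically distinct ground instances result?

905

Ground terms of depth ≤ 2:
  Write N_k for the number of ground terms of depth ≤ k. A term of depth ≤ k is either a constant or a function symbol applied to arguments of depth ≤ k−1, so N_k = 5 + N_{k-1}^2.
  N_0 = 5
  N_1 = 5 + 5^2 = 30
  N_2 = 5 + 30^2 = 905
So there are 905 ground terms available for substitution.
There is 1 variable to instantiate (x2),  occurring in at least one literal, so different choices give different ground instances.
Number of ground instances = 905.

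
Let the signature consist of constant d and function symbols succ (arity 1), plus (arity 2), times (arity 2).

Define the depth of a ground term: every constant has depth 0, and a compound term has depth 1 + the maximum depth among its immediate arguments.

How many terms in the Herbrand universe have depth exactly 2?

Let N_k = |{terms of depth ≤ k}|. Then N_0 = 1 and N_k = 1 + N_{k-1} + N_{k-1}^2 + N_{k-1}^2 for k ≥ 1 (one summand per function symbol, arity giving the exponent).
N_0 = 1
N_1 = 1 + 1 + 1^2 + 1^2 = 4
N_2 = 1 + 4 + 4^2 + 4^2 = 37
Terms of depth exactly 2: N_2 − N_1 = 37 − 4 = 33.

33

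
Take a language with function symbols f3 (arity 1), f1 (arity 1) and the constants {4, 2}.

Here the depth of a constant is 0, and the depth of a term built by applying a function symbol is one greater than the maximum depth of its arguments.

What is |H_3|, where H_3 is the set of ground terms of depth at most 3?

30

Write N_k for the number of ground terms of depth ≤ k. A term of depth ≤ k is either a constant or a function symbol applied to arguments of depth ≤ k−1, so N_k = 2 + N_{k-1} + N_{k-1}.
N_0 = 2
N_1 = 2 + 2 + 2 = 6
N_2 = 2 + 6 + 6 = 14
N_3 = 2 + 14 + 14 = 30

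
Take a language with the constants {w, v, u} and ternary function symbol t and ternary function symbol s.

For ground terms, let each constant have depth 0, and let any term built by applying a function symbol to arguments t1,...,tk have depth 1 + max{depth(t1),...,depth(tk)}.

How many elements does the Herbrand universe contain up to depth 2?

370389

Write N_k for the number of ground terms of depth ≤ k. A term of depth ≤ k is either a constant or a function symbol applied to arguments of depth ≤ k−1, so N_k = 3 + N_{k-1}^3 + N_{k-1}^3.
N_0 = 3
N_1 = 3 + 3^3 + 3^3 = 57
N_2 = 3 + 57^3 + 57^3 = 370389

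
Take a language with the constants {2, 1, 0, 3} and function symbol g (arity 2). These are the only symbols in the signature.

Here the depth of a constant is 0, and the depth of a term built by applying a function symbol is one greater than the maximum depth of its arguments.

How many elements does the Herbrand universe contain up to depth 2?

Let N_k count ground terms of depth at most k. Each non-constant term of depth ≤ k is some function symbol applied to depth-≤(k−1) arguments, giving N_k = 4 + N_{k-1}^2.
N_0 = 4
N_1 = 4 + 4^2 = 20
N_2 = 4 + 20^2 = 404

404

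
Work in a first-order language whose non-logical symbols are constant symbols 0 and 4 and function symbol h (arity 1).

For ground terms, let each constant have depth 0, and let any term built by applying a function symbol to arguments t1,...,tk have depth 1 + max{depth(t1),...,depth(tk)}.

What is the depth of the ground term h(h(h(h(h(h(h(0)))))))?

depth(h(0)) = 1 + depth(0) = 1 + 0 = 1
depth(h(h(0))) = 1 + depth(h(0)) = 1 + 1 = 2
depth(h(h(h(0)))) = 1 + depth(h(h(0))) = 1 + 2 = 3
depth(h(h(h(h(0))))) = 1 + depth(h(h(h(0)))) = 1 + 3 = 4
depth(h(h(h(h(h(0)))))) = 1 + depth(h(h(h(h(0))))) = 1 + 4 = 5
depth(h(h(h(h(h(h(0))))))) = 1 + depth(h(h(h(h(h(0)))))) = 1 + 5 = 6
depth(h(h(h(h(h(h(h(0)))))))) = 1 + depth(h(h(h(h(h(h(0))))))) = 1 + 6 = 7

7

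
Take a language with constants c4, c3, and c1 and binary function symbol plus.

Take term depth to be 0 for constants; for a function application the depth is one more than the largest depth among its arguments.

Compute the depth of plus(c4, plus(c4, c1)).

2

depth(plus(c4, c1)) = 1 + max(0, 0) = 1
depth(plus(c4, plus(c4, c1))) = 1 + max(0, 1) = 2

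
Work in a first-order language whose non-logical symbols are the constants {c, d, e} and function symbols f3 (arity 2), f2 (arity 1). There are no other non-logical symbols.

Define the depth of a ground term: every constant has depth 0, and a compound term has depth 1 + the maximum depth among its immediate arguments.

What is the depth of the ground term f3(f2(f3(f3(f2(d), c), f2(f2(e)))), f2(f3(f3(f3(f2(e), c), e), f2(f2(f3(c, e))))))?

6

depth(f2(d)) = 1 + depth(d) = 1 + 0 = 1
depth(f3(f2(d), c)) = 1 + max(1, 0) = 2
depth(f2(e)) = 1 + depth(e) = 1 + 0 = 1
depth(f2(f2(e))) = 1 + depth(f2(e)) = 1 + 1 = 2
depth(f3(f3(f2(d), c), f2(f2(e)))) = 1 + max(2, 2) = 3
depth(f2(f3(f3(f2(d), c), f2(f2(e))))) = 1 + depth(f3(f3(f2(d), c), f2(f2(e)))) = 1 + 3 = 4
depth(f3(f2(e), c)) = 1 + max(1, 0) = 2
depth(f3(f3(f2(e), c), e)) = 1 + max(2, 0) = 3
depth(f3(c, e)) = 1 + max(0, 0) = 1
depth(f2(f3(c, e))) = 1 + depth(f3(c, e)) = 1 + 1 = 2
depth(f2(f2(f3(c, e)))) = 1 + depth(f2(f3(c, e))) = 1 + 2 = 3
depth(f3(f3(f3(f2(e), c), e), f2(f2(f3(c, e))))) = 1 + max(3, 3) = 4
depth(f2(f3(f3(f3(f2(e), c), e), f2(f2(f3(c, e)))))) = 1 + depth(f3(f3(f3(f2(e), c), e), f2(f2(f3(c, e))))) = 1 + 4 = 5
depth(f3(f2(f3(f3(f2(d), c), f2(f2(e)))), f2(f3(f3(f3(f2(e), c), e), f2(f2(f3(c, e))))))) = 1 + max(4, 5) = 6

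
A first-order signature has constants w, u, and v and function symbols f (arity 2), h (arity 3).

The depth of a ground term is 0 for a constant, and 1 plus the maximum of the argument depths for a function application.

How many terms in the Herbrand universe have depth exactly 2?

60804

If N_k denotes the number of depth-≤k ground terms, the 3 constants give N_0 = 3, and each function symbol of arity r contributes N_{k-1}^r new terms at level k: N_k = 3 + N_{k-1}^2 + N_{k-1}^3.
N_0 = 3
N_1 = 3 + 3^2 + 3^3 = 39
N_2 = 3 + 39^2 + 39^3 = 60843
Terms of depth exactly 2: N_2 − N_1 = 60843 − 39 = 60804.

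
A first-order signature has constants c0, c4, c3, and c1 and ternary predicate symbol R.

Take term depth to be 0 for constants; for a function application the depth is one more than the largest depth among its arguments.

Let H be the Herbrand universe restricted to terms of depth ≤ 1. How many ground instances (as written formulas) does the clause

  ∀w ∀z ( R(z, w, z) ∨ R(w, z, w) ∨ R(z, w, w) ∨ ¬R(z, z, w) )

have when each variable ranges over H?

Ground terms of depth ≤ 1:
  With no function symbols every ground term is a constant, so there are exactly 4 ground terms at every depth bound.
  N_0 = 4
  N_1 = 4
  Explicitly: c0, c4, c3, c1.
So there are 4 ground terms available for substitution.
There are 2 variables to instantiate (w, z), each occurring in at least one literal, so different choices give different ground instances.
Number of ground instances = 4^2 = 16.

16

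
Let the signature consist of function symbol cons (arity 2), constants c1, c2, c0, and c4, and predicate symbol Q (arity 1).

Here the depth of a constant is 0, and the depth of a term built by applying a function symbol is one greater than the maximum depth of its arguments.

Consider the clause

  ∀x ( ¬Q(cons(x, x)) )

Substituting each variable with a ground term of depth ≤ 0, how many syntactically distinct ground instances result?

4

Ground terms of depth ≤ 0:
  If N_k denotes the number of depth-≤k ground terms, the 4 constants give N_0 = 4, and each function symbol of arity r contributes N_{k-1}^r new terms at level k: N_k = 4 + N_{k-1}^2.
  N_0 = 4
So there are 4 ground terms available for substitution.
There is 1 variable to instantiate (x),  occurring in at least one literal, so different choices give different ground instances.
Number of ground instances = 4.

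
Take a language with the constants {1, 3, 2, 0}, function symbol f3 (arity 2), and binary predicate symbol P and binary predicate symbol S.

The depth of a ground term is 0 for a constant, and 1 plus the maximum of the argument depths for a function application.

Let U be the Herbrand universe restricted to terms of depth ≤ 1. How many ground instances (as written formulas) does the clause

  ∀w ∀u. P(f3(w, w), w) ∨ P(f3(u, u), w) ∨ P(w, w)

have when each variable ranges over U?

400

Ground terms of depth ≤ 1:
  If N_k denotes the number of depth-≤k ground terms, the 4 constants give N_0 = 4, and each function symbol of arity r contributes N_{k-1}^r new terms at level k: N_k = 4 + N_{k-1}^2.
  N_0 = 4
  N_1 = 4 + 4^2 = 20
So there are 20 ground terms available for substitution.
Each of w, u ranges independently over the available ground terms, and distinct assignments produce distinct instances.
Number of ground instances = 20^2 = 400.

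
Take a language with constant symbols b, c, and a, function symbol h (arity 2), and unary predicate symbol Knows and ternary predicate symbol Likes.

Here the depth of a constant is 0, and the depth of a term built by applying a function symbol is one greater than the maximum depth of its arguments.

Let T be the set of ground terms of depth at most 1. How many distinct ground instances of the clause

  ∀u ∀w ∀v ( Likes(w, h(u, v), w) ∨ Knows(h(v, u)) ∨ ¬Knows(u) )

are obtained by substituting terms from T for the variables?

Ground terms of depth ≤ 1:
  If N_k denotes the number of depth-≤k ground terms, the 3 constants give N_0 = 3, and each function symbol of arity r contributes N_{k-1}^r new terms at level k: N_k = 3 + N_{k-1}^2.
  N_0 = 3
  N_1 = 3 + 3^2 = 12
  Explicitly: b, c, a, h(b, b), h(b, c), h(b, a), h(c, b), h(c, c), h(c, a), h(a, b), h(a, c), h(a, a).
So there are 12 ground terms available for substitution.
The clause has 3 distinct variables (u, w, v), each appearing in the body. In the free term algebra distinct substitutions yield syntactically distinct ground instances.
Number of ground instances = 12^3 = 1728.

1728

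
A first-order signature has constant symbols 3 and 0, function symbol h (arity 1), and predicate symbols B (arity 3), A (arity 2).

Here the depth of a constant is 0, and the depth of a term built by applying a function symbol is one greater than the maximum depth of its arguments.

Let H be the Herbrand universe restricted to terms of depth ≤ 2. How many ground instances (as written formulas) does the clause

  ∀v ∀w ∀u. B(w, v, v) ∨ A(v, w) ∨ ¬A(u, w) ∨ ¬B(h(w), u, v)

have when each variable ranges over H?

Ground terms of depth ≤ 2:
  Count level by level. With function symbols h/1, the terms of depth ≤ k are the 2 constants together with each function applied to depth-≤(k−1) tuples, so N_k = 2 + N_{k-1}.
  N_0 = 2
  N_1 = 2 + 2 = 4
  N_2 = 2 + 4 = 6
So there are 6 ground terms available for substitution.
Each of v, w, u ranges independently over the available ground terms, and distinct assignments produce distinct instances.
Number of ground instances = 6^3 = 216.

216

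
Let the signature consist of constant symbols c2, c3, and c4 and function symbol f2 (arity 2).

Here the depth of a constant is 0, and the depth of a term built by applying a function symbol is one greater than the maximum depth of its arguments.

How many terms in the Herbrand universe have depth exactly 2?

If N_k denotes the number of depth-≤k ground terms, the 3 constants give N_0 = 3, and each function symbol of arity r contributes N_{k-1}^r new terms at level k: N_k = 3 + N_{k-1}^2.
N_0 = 3
N_1 = 3 + 3^2 = 12
N_2 = 3 + 12^2 = 147
Terms of depth exactly 2: N_2 − N_1 = 147 − 12 = 135.

135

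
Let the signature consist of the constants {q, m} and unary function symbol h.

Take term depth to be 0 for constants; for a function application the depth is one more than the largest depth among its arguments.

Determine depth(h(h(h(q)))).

3

depth(h(q)) = 1 + depth(q) = 1 + 0 = 1
depth(h(h(q))) = 1 + depth(h(q)) = 1 + 1 = 2
depth(h(h(h(q)))) = 1 + depth(h(h(q))) = 1 + 2 = 3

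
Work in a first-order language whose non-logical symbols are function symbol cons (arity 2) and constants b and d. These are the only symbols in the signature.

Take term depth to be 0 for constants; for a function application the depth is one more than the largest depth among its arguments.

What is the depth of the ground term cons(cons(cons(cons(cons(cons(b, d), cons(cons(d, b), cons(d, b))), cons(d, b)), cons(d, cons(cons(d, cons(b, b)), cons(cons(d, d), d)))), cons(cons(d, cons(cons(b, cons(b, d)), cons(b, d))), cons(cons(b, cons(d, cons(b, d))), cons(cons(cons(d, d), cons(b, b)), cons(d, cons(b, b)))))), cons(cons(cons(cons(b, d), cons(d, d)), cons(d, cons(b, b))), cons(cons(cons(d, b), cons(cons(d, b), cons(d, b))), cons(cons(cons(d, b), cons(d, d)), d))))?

7

depth(cons(b, d)) = 1 + max(0, 0) = 1
depth(cons(d, b)) = 1 + max(0, 0) = 1
depth(cons(cons(d, b), cons(d, b))) = 1 + max(1, 1) = 2
depth(cons(cons(b, d), cons(cons(d, b), cons(d, b)))) = 1 + max(1, 2) = 3
depth(cons(cons(cons(b, d), cons(cons(d, b), cons(d, b))), cons(d, b))) = 1 + max(3, 1) = 4
depth(cons(b, b)) = 1 + max(0, 0) = 1
depth(cons(d, cons(b, b))) = 1 + max(0, 1) = 2
depth(cons(d, d)) = 1 + max(0, 0) = 1
depth(cons(cons(d, d), d)) = 1 + max(1, 0) = 2
depth(cons(cons(d, cons(b, b)), cons(cons(d, d), d))) = 1 + max(2, 2) = 3
depth(cons(d, cons(cons(d, cons(b, b)), cons(cons(d, d), d)))) = 1 + max(0, 3) = 4
depth(cons(cons(cons(cons(b, d), cons(cons(d, b), cons(d, b))), cons(d, b)), cons(d, cons(cons(d, cons(b, b)), cons(cons(d, d), d))))) = 1 + max(4, 4) = 5
depth(cons(b, cons(b, d))) = 1 + max(0, 1) = 2
depth(cons(cons(b, cons(b, d)), cons(b, d))) = 1 + max(2, 1) = 3
depth(cons(d, cons(cons(b, cons(b, d)), cons(b, d)))) = 1 + max(0, 3) = 4
depth(cons(d, cons(b, d))) = 1 + max(0, 1) = 2
depth(cons(b, cons(d, cons(b, d)))) = 1 + max(0, 2) = 3
depth(cons(cons(d, d), cons(b, b))) = 1 + max(1, 1) = 2
depth(cons(cons(cons(d, d), cons(b, b)), cons(d, cons(b, b)))) = 1 + max(2, 2) = 3
depth(cons(cons(b, cons(d, cons(b, d))), cons(cons(cons(d, d), cons(b, b)), cons(d, cons(b, b))))) = 1 + max(3, 3) = 4
depth(cons(cons(d, cons(cons(b, cons(b, d)), cons(b, d))), cons(cons(b, cons(d, cons(b, d))), cons(cons(cons(d, d), cons(b, b)), cons(d, cons(b, b)))))) = 1 + max(4, 4) = 5
depth(cons(cons(cons(cons(cons(b, d), cons(cons(d, b), cons(d, b))), cons(d, b)), cons(d, cons(cons(d, cons(b, b)), cons(cons(d, d), d)))), cons(cons(d, cons(cons(b, cons(b, d)), cons(b, d))), cons(cons(b, cons(d, cons(b, d))), cons(cons(cons(d, d), cons(b, b)), cons(d, cons(b, b))))))) = 1 + max(5, 5) = 6
depth(cons(cons(b, d), cons(d, d))) = 1 + max(1, 1) = 2
depth(cons(cons(cons(b, d), cons(d, d)), cons(d, cons(b, b)))) = 1 + max(2, 2) = 3
depth(cons(cons(d, b), cons(cons(d, b), cons(d, b)))) = 1 + max(1, 2) = 3
depth(cons(cons(d, b), cons(d, d))) = 1 + max(1, 1) = 2
depth(cons(cons(cons(d, b), cons(d, d)), d)) = 1 + max(2, 0) = 3
depth(cons(cons(cons(d, b), cons(cons(d, b), cons(d, b))), cons(cons(cons(d, b), cons(d, d)), d))) = 1 + max(3, 3) = 4
depth(cons(cons(cons(cons(b, d), cons(d, d)), cons(d, cons(b, b))), cons(cons(cons(d, b), cons(cons(d, b), cons(d, b))), cons(cons(cons(d, b), cons(d, d)), d)))) = 1 + max(3, 4) = 5
depth(cons(cons(cons(cons(cons(cons(b, d), cons(cons(d, b), cons(d, b))), cons(d, b)), cons(d, cons(cons(d, cons(b, b)), cons(cons(d, d), d)))), cons(cons(d, cons(cons(b, cons(b, d)), cons(b, d))), cons(cons(b, cons(d, cons(b, d))), cons(cons(cons(d, d), cons(b, b)), cons(d, cons(b, b)))))), cons(cons(cons(cons(b, d), cons(d, d)), cons(d, cons(b, b))), cons(cons(cons(d, b), cons(cons(d, b), cons(d, b))), cons(cons(cons(d, b), cons(d, d)), d))))) = 1 + max(6, 5) = 7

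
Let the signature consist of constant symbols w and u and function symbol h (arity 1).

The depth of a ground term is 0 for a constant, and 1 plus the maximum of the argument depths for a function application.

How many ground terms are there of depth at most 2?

6

Count level by level. With function symbols h/1, the terms of depth ≤ k are the 2 constants together with each function applied to depth-≤(k−1) tuples, so N_k = 2 + N_{k-1}.
N_0 = 2
N_1 = 2 + 2 = 4
N_2 = 2 + 4 = 6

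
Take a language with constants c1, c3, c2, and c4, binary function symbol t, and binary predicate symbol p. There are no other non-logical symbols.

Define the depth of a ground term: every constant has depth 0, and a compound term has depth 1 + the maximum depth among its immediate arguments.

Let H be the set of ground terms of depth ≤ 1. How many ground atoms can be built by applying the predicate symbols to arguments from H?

400

First count ground terms of depth ≤ 1.
Write N_k for the number of ground terms of depth ≤ k. A term of depth ≤ k is either a constant or a function symbol applied to arguments of depth ≤ k−1, so N_k = 4 + N_{k-1}^2.
N_0 = 4
N_1 = 4 + 4^2 = 20
So |H| = 20.
A ground atom is a predicate applied to a tuple of terms from H, so the count is the sum over predicates of |H|^arity:
  p: 20^2 = 400
Total ground atoms: 400.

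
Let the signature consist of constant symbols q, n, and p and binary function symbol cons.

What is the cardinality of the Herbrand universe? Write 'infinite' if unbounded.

infinite

The signature has at least one function symbol (cons, arity 2) and at least one constant (q).
Iterating cons gives infinitely many distinct ground terms: q, cons(q, q), cons(cons(q, q), cons(q, q)), ...
So the Herbrand universe is infinite.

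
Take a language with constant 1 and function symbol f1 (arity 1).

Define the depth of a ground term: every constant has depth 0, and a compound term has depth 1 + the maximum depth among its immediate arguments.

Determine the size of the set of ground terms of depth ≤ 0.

Write N_k for the number of ground terms of depth ≤ k. A term of depth ≤ k is either a constant or a function symbol applied to arguments of depth ≤ k−1, so N_k = 1 + N_{k-1}.
N_0 = 1
Explicitly: 1.

1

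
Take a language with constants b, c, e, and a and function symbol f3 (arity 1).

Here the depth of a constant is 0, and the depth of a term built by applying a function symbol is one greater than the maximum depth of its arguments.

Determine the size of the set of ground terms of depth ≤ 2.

Write N_k for the number of ground terms of depth ≤ k. A term of depth ≤ k is either a constant or a function symbol applied to arguments of depth ≤ k−1, so N_k = 4 + N_{k-1}.
N_0 = 4
N_1 = 4 + 4 = 8
N_2 = 4 + 8 = 12

12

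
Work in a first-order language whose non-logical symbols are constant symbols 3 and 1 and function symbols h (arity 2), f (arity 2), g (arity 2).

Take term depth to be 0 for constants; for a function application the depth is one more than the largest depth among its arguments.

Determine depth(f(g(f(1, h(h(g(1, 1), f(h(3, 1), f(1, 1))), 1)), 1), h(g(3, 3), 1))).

7

depth(g(1, 1)) = 1 + max(0, 0) = 1
depth(h(3, 1)) = 1 + max(0, 0) = 1
depth(f(1, 1)) = 1 + max(0, 0) = 1
depth(f(h(3, 1), f(1, 1))) = 1 + max(1, 1) = 2
depth(h(g(1, 1), f(h(3, 1), f(1, 1)))) = 1 + max(1, 2) = 3
depth(h(h(g(1, 1), f(h(3, 1), f(1, 1))), 1)) = 1 + max(3, 0) = 4
depth(f(1, h(h(g(1, 1), f(h(3, 1), f(1, 1))), 1))) = 1 + max(0, 4) = 5
depth(g(f(1, h(h(g(1, 1), f(h(3, 1), f(1, 1))), 1)), 1)) = 1 + max(5, 0) = 6
depth(g(3, 3)) = 1 + max(0, 0) = 1
depth(h(g(3, 3), 1)) = 1 + max(1, 0) = 2
depth(f(g(f(1, h(h(g(1, 1), f(h(3, 1), f(1, 1))), 1)), 1), h(g(3, 3), 1))) = 1 + max(6, 2) = 7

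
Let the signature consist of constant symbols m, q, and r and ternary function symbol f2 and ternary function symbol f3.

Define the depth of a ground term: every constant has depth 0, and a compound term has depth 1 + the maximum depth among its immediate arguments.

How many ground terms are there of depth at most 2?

Let N_k = |{terms of depth ≤ k}|. Then N_0 = 3 and N_k = 3 + N_{k-1}^3 + N_{k-1}^3 for k ≥ 1 (one summand per function symbol, arity giving the exponent).
N_0 = 3
N_1 = 3 + 3^3 + 3^3 = 57
N_2 = 3 + 57^3 + 57^3 = 370389

370389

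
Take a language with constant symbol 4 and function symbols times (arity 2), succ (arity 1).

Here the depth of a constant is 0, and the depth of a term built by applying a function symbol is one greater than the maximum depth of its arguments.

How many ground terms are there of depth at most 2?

13

Write N_k for the number of ground terms of depth ≤ k. A term of depth ≤ k is either a constant or a function symbol applied to arguments of depth ≤ k−1, so N_k = 1 + N_{k-1}^2 + N_{k-1}.
N_0 = 1
N_1 = 1 + 1^2 + 1 = 3
N_2 = 1 + 3^2 + 3 = 13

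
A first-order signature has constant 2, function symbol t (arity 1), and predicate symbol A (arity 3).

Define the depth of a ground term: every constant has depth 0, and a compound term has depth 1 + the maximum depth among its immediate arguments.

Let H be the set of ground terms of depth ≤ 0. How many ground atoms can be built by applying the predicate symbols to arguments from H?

First count ground terms of depth ≤ 0.
Let N_k count ground terms of depth at most k. Each non-constant term of depth ≤ k is some function symbol applied to depth-≤(k−1) arguments, giving N_k = 1 + N_{k-1}.
N_0 = 1
Explicitly: 2.
So |H| = 1.
Ground atoms are formed by filling each argument slot of a predicate with a term from H, so an r-ary predicate gives |H|^r atoms:
  A: 1^3 = 1
Total ground atoms: 1.

1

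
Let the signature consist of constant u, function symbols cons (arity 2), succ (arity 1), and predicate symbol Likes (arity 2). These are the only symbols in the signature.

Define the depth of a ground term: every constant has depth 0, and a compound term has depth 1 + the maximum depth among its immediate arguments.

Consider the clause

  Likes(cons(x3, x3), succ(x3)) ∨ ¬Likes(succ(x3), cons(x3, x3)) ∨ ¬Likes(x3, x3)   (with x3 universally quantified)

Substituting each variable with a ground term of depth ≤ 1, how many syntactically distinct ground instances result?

Ground terms of depth ≤ 1:
  Write N_k for the number of ground terms of depth ≤ k. A term of depth ≤ k is either a constant or a function symbol applied to arguments of depth ≤ k−1, so N_k = 1 + N_{k-1}^2 + N_{k-1}.
  N_0 = 1
  N_1 = 1 + 1^2 + 1 = 3
  Explicitly: u, cons(u, u), succ(u).
So there are 3 ground terms available for substitution.
The variable x3 ranges independently over the available ground terms, and distinct assignments produce distinct instances.
Number of ground instances = 3.

3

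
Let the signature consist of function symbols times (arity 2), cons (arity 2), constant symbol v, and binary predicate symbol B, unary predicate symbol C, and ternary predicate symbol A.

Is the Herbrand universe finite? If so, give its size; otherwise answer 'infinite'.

The signature has at least one function symbol (times, arity 2) and at least one constant (v).
Iterating times gives infinitely many distinct ground terms: v, times(v, v), times(times(v, v), times(v, v)), ...
So the Herbrand universe is infinite.

infinite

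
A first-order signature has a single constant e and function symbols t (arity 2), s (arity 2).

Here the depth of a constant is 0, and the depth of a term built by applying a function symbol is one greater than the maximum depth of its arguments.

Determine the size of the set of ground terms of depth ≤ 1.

Let N_k count ground terms of depth at most k. Each non-constant term of depth ≤ k is some function symbol applied to depth-≤(k−1) arguments, giving N_k = 1 + N_{k-1}^2 + N_{k-1}^2.
N_0 = 1
N_1 = 1 + 1^2 + 1^2 = 3
Explicitly: e, t(e, e), s(e, e).

3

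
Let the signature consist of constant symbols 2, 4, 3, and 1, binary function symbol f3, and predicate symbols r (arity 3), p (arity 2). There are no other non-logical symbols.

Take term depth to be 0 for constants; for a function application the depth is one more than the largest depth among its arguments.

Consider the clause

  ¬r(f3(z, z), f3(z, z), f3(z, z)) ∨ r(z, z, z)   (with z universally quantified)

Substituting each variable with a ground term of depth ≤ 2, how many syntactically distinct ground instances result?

404

Ground terms of depth ≤ 2:
  Count level by level. With function symbols f3/2, the terms of depth ≤ k are the 4 constants together with each function applied to depth-≤(k−1) tuples, so N_k = 4 + N_{k-1}^2.
  N_0 = 4
  N_1 = 4 + 4^2 = 20
  N_2 = 4 + 20^2 = 404
So there are 404 ground terms available for substitution.
There is 1 variable to instantiate (z),  occurring in at least one literal, so different choices give different ground instances.
Number of ground instances = 404.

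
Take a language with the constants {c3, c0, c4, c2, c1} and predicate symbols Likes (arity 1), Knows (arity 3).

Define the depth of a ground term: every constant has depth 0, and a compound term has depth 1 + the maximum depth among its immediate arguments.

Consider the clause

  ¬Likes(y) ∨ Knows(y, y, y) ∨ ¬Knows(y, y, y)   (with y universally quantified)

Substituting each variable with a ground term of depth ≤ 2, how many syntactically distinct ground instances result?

5

Ground terms of depth ≤ 2:
  With no function symbols every ground term is a constant, so there are exactly 5 ground terms at every depth bound.
  N_0 = 5
  N_1 = 5
  N_2 = 5
So there are 5 ground terms available for substitution.
The variable y ranges independently over the available ground terms, and distinct assignments produce distinct instances.
Number of ground instances = 5.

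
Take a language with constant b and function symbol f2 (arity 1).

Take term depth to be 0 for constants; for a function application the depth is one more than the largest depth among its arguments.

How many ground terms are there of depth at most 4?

Count level by level. With function symbols f2/1, the terms of depth ≤ k are the 1 constant together with each function applied to depth-≤(k−1) tuples, so N_k = 1 + N_{k-1}.
N_0 = 1
N_1 = 1 + 1 = 2
N_2 = 1 + 2 = 3
N_3 = 1 + 3 = 4
N_4 = 1 + 4 = 5
Explicitly: b, f2(b), f2(f2(b)), f2(f2(f2(b))), f2(f2(f2(f2(b)))).

5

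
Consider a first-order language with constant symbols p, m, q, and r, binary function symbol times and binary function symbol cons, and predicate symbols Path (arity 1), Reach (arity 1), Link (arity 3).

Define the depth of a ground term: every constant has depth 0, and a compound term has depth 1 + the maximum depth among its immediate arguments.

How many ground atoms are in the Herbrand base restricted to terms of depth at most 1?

46728

First count ground terms of depth ≤ 1.
Let N_k count ground terms of depth at most k. Each non-constant term of depth ≤ k is some function symbol applied to depth-≤(k−1) arguments, giving N_k = 4 + N_{k-1}^2 + N_{k-1}^2.
N_0 = 4
N_1 = 4 + 4^2 + 4^2 = 36
So |H| = 36.
Ground atoms are formed by filling each argument slot of a predicate with a term from H, so an r-ary predicate gives |H|^r atoms:
  Path: 36;  Reach: 36;  Link: 36^3 = 46656
Total ground atoms: 36 + 36 + 46656 = 46728.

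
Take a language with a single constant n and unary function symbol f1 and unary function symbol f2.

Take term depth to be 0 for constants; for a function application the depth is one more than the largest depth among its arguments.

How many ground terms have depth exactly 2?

Let N_k = |{terms of depth ≤ k}|. Then N_0 = 1 and N_k = 1 + N_{k-1} + N_{k-1} for k ≥ 1 (one summand per function symbol, arity giving the exponent).
N_0 = 1
N_1 = 1 + 1 + 1 = 3
N_2 = 1 + 3 + 3 = 7
Terms of depth exactly 2: N_2 − N_1 = 7 − 3 = 4.

4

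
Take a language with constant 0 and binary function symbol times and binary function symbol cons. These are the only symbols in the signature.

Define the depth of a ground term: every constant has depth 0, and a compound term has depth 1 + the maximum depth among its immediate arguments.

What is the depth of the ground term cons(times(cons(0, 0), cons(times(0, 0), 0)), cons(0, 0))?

depth(cons(0, 0)) = 1 + max(0, 0) = 1
depth(times(0, 0)) = 1 + max(0, 0) = 1
depth(cons(times(0, 0), 0)) = 1 + max(1, 0) = 2
depth(times(cons(0, 0), cons(times(0, 0), 0))) = 1 + max(1, 2) = 3
depth(cons(times(cons(0, 0), cons(times(0, 0), 0)), cons(0, 0))) = 1 + max(3, 1) = 4

4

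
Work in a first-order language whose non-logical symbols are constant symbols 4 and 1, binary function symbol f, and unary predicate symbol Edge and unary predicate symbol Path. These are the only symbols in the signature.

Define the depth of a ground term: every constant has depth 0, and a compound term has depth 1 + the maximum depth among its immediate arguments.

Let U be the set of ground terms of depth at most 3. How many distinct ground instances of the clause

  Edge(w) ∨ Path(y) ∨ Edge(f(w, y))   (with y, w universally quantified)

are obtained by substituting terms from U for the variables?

2090916

Ground terms of depth ≤ 3:
  Let N_k = |{terms of depth ≤ k}|. Then N_0 = 2 and N_k = 2 + N_{k-1}^2 for k ≥ 1 (one summand per function symbol, arity giving the exponent).
  N_0 = 2
  N_1 = 2 + 2^2 = 6
  N_2 = 2 + 6^2 = 38
  N_3 = 2 + 38^2 = 1446
So there are 1446 ground terms available for substitution.
There are 2 variables to instantiate (y, w), each occurring in at least one literal, so different choices give different ground instances.
Number of ground instances = 1446^2 = 2090916.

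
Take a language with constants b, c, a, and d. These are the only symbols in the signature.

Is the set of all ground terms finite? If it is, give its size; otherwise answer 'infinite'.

There are no function symbols, so every ground term is one of the 4 constants.
The Herbrand universe is {b, c, a, d}, which is finite with 4 elements.

4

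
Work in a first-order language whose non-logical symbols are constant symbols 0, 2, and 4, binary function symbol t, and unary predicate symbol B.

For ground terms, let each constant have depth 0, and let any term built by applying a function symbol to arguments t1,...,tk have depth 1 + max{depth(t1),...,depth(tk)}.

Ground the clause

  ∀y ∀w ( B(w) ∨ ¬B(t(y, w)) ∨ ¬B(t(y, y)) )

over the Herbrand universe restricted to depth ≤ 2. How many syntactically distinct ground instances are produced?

21609

Ground terms of depth ≤ 2:
  Let N_k = |{terms of depth ≤ k}|. Then N_0 = 3 and N_k = 3 + N_{k-1}^2 for k ≥ 1 (one summand per function symbol, arity giving the exponent).
  N_0 = 3
  N_1 = 3 + 3^2 = 12
  N_2 = 3 + 12^2 = 147
So there are 147 ground terms available for substitution.
Each of y, w ranges independently over the available ground terms, and distinct assignments produce distinct instances.
Number of ground instances = 147^2 = 21609.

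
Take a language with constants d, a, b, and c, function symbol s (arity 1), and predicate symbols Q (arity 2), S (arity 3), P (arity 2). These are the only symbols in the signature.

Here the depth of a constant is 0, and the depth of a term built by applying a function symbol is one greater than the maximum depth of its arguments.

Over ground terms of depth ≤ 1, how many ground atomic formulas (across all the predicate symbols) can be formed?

First count ground terms of depth ≤ 1.
Let N_k count ground terms of depth at most k. Each non-constant term of depth ≤ k is some function symbol applied to depth-≤(k−1) arguments, giving N_k = 4 + N_{k-1}.
N_0 = 4
N_1 = 4 + 4 = 8
Explicitly: d, a, b, c, s(d), s(a), s(b), s(c).
So |H| = 8.
Ground atoms are formed by filling each argument slot of a predicate with a term from H, so an r-ary predicate gives |H|^r atoms:
  Q: 8^2 = 64;  S: 8^3 = 512;  P: 8^2 = 64
Total ground atoms: 64 + 512 + 64 = 640.

640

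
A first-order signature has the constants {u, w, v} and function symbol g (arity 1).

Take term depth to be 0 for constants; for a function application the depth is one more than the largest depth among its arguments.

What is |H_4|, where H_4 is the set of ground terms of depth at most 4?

15

Let N_k count ground terms of depth at most k. Each non-constant term of depth ≤ k is some function symbol applied to depth-≤(k−1) arguments, giving N_k = 3 + N_{k-1}.
N_0 = 3
N_1 = 3 + 3 = 6
N_2 = 3 + 6 = 9
N_3 = 3 + 9 = 12
N_4 = 3 + 12 = 15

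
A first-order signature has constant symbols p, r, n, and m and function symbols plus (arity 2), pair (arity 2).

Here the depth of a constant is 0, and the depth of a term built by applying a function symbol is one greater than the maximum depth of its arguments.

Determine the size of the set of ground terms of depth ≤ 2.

2596

Let N_k count ground terms of depth at most k. Each non-constant term of depth ≤ k is some function symbol applied to depth-≤(k−1) arguments, giving N_k = 4 + N_{k-1}^2 + N_{k-1}^2.
N_0 = 4
N_1 = 4 + 4^2 + 4^2 = 36
N_2 = 4 + 36^2 + 36^2 = 2596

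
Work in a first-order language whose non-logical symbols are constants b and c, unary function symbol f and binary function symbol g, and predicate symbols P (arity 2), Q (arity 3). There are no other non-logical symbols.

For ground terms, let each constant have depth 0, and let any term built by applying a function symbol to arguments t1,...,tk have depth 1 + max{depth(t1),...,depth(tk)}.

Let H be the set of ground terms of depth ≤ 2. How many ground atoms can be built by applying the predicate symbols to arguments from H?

First count ground terms of depth ≤ 2.
Write N_k for the number of ground terms of depth ≤ k. A term of depth ≤ k is either a constant or a function symbol applied to arguments of depth ≤ k−1, so N_k = 2 + N_{k-1} + N_{k-1}^2.
N_0 = 2
N_1 = 2 + 2 + 2^2 = 8
N_2 = 2 + 8 + 8^2 = 74
So |H| = 74.
For each predicate symbol, the number of ground atoms is |H| raised to its arity; summing:
  P: 74^2 = 5476;  Q: 74^3 = 405224
Total ground atoms: 5476 + 405224 = 410700.

410700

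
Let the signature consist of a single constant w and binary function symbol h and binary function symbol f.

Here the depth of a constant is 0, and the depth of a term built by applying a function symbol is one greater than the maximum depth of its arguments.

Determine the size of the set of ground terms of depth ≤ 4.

1045459

Count level by level. With function symbols h/2, f/2, the terms of depth ≤ k are the 1 constant together with each function applied to depth-≤(k−1) tuples, so N_k = 1 + N_{k-1}^2 + N_{k-1}^2.
N_0 = 1
N_1 = 1 + 1^2 + 1^2 = 3
N_2 = 1 + 3^2 + 3^2 = 19
N_3 = 1 + 19^2 + 19^2 = 723
N_4 = 1 + 723^2 + 723^2 = 1045459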